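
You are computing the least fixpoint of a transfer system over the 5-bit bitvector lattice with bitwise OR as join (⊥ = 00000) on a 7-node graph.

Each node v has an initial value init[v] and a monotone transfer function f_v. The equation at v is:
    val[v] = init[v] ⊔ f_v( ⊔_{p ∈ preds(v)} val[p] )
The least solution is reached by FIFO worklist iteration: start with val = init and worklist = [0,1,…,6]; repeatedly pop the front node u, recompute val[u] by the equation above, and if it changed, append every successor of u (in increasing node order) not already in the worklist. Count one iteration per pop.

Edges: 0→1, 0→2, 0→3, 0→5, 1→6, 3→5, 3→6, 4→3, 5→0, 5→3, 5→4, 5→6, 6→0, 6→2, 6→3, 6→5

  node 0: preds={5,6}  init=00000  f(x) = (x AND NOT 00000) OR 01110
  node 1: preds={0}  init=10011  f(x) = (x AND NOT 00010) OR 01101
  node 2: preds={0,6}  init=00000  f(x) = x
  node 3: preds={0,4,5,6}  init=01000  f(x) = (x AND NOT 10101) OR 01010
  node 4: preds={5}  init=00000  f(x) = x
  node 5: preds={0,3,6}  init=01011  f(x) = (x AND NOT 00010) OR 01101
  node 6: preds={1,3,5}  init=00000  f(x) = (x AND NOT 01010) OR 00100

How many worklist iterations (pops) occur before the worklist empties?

18

Trace (18 dequeues):
  [1] u=0 | in 01011 | out 01111 | prev 00000 | push {}
  [2] u=1 | in 01111 | out 11111 | prev 10011 | push {}
  [3] u=2 | in 01111 | out 01111 | prev 00000 | push {}
  [4] u=3 | in 01111 | out 01010 | prev 01000 | push {}
  [5] u=4 | in 01011 | out 01011 | prev 00000 | push {3}
  [6] u=5 | in 01111 | out 01111 | prev 01011 | push {0,4}
  [7] u=6 | in 11111 | out 10101 | prev 00000 | push {2,5}
  [8] u=3 | in 11111 | out 01010 | ==
  [9] u=0 | in 11111 | out 11111 | prev 01111 | push {1,3}
  [10] u=4 | in 01111 | out 01111 | prev 01011 | push {}
  [11] u=2 | in 11111 | out 11111 | prev 01111 | push {}
  [12] u=5 | in 11111 | out 11111 | prev 01111 | push {0,4,6}
  [13] u=1 | in 11111 | out 11111 | ==
  [14] u=3 | in 11111 | out 01010 | ==
  [15] u=0 | in 11111 | out 11111 | ==
  [16] u=4 | in 11111 | out 11111 | prev 01111 | push {3}
  [17] u=6 | in 11111 | out 10101 | ==
  [18] u=3 | in 11111 | out 01010 | ==

Converged values:
  [0] 11111
  [1] 11111
  [2] 11111
  [3] 01010
  [4] 11111
  [5] 11111
  [6] 10101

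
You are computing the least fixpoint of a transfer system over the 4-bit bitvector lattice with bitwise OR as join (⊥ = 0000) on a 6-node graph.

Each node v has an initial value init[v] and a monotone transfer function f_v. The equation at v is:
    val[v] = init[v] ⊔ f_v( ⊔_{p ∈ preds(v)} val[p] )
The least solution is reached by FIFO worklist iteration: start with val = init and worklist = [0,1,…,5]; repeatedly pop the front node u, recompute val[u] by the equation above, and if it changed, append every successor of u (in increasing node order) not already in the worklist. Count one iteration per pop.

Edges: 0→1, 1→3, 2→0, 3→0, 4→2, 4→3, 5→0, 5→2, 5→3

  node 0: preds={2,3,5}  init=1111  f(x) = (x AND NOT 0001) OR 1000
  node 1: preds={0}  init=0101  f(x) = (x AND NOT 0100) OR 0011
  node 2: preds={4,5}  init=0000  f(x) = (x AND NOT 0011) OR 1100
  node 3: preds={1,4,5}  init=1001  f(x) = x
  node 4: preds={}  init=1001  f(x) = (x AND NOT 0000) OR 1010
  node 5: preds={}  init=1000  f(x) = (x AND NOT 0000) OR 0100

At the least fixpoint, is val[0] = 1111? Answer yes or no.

yes

Iteration log — 9 steps:
  step 1. node 0  ⊔preds=1001  new=1111  stable
  step 2. node 1  ⊔preds=1111  new=1111  old=0101  +wl: 
  step 3. node 2  ⊔preds=1001  new=1100  old=0000  +wl: 0
  step 4. node 3  ⊔preds=1111  new=1111  old=1001  +wl: 
  step 5. node 4  ⊔preds=0000  new=1011  old=1001  +wl: 2,3
  step 6. node 5  ⊔preds=0000  new=1100  old=1000  +wl: 
  step 7. node 0  ⊔preds=1111  new=1111  stable
  step 8. node 2  ⊔preds=1111  new=1100  stable
  step 9. node 3  ⊔preds=1111  new=1111  stable

Least fixpoint reached:
  node 0: 1111
  node 1: 1111
  node 2: 1100
  node 3: 1111
  node 4: 1011
  node 5: 1100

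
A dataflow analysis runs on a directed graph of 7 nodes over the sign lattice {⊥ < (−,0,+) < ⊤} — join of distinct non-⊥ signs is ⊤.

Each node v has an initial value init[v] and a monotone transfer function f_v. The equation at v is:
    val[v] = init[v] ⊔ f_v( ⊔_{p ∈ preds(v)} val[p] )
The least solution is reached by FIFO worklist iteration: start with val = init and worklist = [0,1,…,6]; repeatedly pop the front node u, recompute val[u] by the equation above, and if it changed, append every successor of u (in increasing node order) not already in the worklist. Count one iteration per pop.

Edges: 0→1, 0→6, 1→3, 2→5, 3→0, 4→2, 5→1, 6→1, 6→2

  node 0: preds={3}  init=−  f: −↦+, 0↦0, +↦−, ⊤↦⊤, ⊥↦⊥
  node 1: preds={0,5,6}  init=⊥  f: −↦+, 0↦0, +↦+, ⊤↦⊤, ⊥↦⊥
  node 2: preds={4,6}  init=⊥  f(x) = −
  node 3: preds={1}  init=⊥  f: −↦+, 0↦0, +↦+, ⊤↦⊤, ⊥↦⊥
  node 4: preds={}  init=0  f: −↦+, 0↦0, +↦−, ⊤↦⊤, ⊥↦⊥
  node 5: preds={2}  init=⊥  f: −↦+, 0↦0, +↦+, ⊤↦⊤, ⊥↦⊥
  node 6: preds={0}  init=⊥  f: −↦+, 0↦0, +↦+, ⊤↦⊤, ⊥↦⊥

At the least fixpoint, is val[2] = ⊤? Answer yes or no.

Iteration log — 16 steps:
  step 1. node 0  ⊔preds=⊥  new=−  stable
  step 2. node 1  ⊔preds=−  new=+  old=⊥  +wl: 
  step 3. node 2  ⊔preds=0  new=−  old=⊥  +wl: 
  step 4. node 3  ⊔preds=+  new=+  old=⊥  +wl: 0
  step 5. node 4  ⊔preds=⊥  new=0  stable
  step 6. node 5  ⊔preds=−  new=+  old=⊥  +wl: 1
  step 7. node 6  ⊔preds=−  new=+  old=⊥  +wl: 2
  step 8. node 0  ⊔preds=+  new=−  stable
  step 9. node 1  ⊔preds=⊤  new=⊤  old=+  +wl: 3
  step 10. node 2  ⊔preds=⊤  new=−  stable
  step 11. node 3  ⊔preds=⊤  new=⊤  old=+  +wl: 0
  step 12. node 0  ⊔preds=⊤  new=⊤  old=−  +wl: 1,6
  step 13. node 1  ⊔preds=⊤  new=⊤  stable
  step 14. node 6  ⊔preds=⊤  new=⊤  old=+  +wl: 1,2
  step 15. node 1  ⊔preds=⊤  new=⊤  stable
  step 16. node 2  ⊔preds=⊤  new=−  stable

Least fixpoint reached:
  node 0: ⊤
  node 1: ⊤
  node 2: −
  node 3: ⊤
  node 4: 0
  node 5: +
  node 6: ⊤

no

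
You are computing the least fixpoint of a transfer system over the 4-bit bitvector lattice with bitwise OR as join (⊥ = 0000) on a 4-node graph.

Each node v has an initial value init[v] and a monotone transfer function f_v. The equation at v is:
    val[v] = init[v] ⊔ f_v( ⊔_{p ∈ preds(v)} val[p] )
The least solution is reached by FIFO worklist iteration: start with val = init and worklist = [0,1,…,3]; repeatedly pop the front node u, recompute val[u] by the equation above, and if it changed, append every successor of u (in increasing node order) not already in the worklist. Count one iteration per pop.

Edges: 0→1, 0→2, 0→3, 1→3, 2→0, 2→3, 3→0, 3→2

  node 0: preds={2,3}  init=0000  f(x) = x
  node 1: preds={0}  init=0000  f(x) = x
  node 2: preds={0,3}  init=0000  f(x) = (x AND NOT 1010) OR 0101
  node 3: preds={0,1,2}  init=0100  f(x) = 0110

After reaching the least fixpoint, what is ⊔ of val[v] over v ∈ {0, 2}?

0111

Worklist (8 pops):
  #1 pop 0: in=0100 → 0100 (was 0000); enqueue []
  #2 pop 1: in=0100 → 0100 (was 0000); enqueue []
  #3 pop 2: in=0100 → 0101 (was 0000); enqueue [0]
  #4 pop 3: in=0101 → 0110 (was 0100); enqueue [2]
  #5 pop 0: in=0111 → 0111 (was 0100); enqueue [1,3]
  #6 pop 2: in=0111 → 0101 (no change)
  #7 pop 1: in=0111 → 0111 (was 0100); enqueue []
  #8 pop 3: in=0111 → 0110 (no change)

Fixpoint:
  val[0] = 0111
  val[1] = 0111
  val[2] = 0101
  val[3] = 0110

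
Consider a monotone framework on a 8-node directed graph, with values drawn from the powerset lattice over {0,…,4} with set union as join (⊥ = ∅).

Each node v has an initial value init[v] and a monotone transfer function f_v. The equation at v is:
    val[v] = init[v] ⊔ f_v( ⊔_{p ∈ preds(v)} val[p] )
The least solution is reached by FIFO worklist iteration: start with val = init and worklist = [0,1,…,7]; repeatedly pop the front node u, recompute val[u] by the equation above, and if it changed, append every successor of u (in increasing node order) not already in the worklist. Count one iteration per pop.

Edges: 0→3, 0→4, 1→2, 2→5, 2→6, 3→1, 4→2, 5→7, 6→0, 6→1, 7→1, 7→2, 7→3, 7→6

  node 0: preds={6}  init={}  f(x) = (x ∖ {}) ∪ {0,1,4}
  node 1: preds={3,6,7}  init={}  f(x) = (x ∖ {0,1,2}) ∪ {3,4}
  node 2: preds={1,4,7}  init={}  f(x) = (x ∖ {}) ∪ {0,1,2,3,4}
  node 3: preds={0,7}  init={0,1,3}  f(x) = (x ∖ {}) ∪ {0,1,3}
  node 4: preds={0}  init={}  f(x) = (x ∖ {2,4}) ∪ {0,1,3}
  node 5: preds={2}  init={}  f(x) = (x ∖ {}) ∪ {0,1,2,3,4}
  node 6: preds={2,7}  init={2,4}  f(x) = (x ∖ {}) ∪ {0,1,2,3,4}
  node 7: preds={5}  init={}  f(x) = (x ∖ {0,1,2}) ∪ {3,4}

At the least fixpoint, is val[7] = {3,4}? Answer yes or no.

yes

Worklist (14 pops):
  #1 pop 0: in={2,4} → {0,1,2,4} (was {}); enqueue []
  #2 pop 1: in={0,1,2,3,4} → {3,4} (was {}); enqueue []
  #3 pop 2: in={3,4} → {0,1,2,3,4} (was {}); enqueue []
  #4 pop 3: in={0,1,2,4} → {0,1,2,3,4} (was {0,1,3}); enqueue [1]
  #5 pop 4: in={0,1,2,4} → {0,1,3} (was {}); enqueue [2]
  #6 pop 5: in={0,1,2,3,4} → {0,1,2,3,4} (was {}); enqueue []
  #7 pop 6: in={0,1,2,3,4} → {0,1,2,3,4} (was {2,4}); enqueue [0]
  #8 pop 7: in={0,1,2,3,4} → {3,4} (was {}); enqueue [3,6]
  #9 pop 1: in={0,1,2,3,4} → {3,4} (no change)
  #10 pop 2: in={0,1,3,4} → {0,1,2,3,4} (no change)
  #11 pop 0: in={0,1,2,3,4} → {0,1,2,3,4} (was {0,1,2,4}); enqueue [4]
  #12 pop 3: in={0,1,2,3,4} → {0,1,2,3,4} (no change)
  #13 pop 6: in={0,1,2,3,4} → {0,1,2,3,4} (no change)
  #14 pop 4: in={0,1,2,3,4} → {0,1,3} (no change)

Fixpoint:
  val[0] = {0,1,2,3,4}
  val[1] = {3,4}
  val[2] = {0,1,2,3,4}
  val[3] = {0,1,2,3,4}
  val[4] = {0,1,3}
  val[5] = {0,1,2,3,4}
  val[6] = {0,1,2,3,4}
  val[7] = {3,4}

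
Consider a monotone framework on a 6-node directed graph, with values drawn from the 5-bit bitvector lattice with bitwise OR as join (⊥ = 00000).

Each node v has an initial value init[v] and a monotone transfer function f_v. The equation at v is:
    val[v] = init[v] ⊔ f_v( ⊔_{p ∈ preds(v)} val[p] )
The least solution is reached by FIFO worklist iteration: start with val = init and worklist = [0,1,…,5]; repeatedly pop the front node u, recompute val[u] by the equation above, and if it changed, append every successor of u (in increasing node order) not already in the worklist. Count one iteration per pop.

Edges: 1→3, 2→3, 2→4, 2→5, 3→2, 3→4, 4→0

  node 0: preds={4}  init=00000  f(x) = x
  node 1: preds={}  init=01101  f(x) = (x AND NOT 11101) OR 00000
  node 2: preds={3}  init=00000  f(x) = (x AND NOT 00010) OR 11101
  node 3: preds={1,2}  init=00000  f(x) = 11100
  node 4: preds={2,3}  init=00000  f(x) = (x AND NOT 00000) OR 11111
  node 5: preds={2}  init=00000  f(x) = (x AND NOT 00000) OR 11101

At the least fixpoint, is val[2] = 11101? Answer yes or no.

yes

Worklist (8 pops):
  #1 pop 0: in=00000 → 00000 (no change)
  #2 pop 1: in=00000 → 01101 (no change)
  #3 pop 2: in=00000 → 11101 (was 00000); enqueue []
  #4 pop 3: in=11101 → 11100 (was 00000); enqueue [2]
  #5 pop 4: in=11101 → 11111 (was 00000); enqueue [0]
  #6 pop 5: in=11101 → 11101 (was 00000); enqueue []
  #7 pop 2: in=11100 → 11101 (no change)
  #8 pop 0: in=11111 → 11111 (was 00000); enqueue []

Fixpoint:
  val[0] = 11111
  val[1] = 01101
  val[2] = 11101
  val[3] = 11100
  val[4] = 11111
  val[5] = 11101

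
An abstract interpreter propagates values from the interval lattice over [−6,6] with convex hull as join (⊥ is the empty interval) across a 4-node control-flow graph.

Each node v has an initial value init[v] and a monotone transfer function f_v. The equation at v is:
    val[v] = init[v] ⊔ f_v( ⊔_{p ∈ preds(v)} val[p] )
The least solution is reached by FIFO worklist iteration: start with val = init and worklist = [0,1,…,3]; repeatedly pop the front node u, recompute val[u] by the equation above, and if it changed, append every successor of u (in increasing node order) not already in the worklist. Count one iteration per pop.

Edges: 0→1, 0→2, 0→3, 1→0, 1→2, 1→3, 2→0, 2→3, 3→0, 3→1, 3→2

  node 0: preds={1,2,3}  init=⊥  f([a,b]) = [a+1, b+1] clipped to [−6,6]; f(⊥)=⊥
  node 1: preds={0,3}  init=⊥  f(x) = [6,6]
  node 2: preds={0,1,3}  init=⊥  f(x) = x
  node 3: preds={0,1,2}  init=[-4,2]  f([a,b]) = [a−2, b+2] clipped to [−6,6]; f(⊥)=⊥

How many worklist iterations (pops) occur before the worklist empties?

9

Worklist (9 pops):
  #1 pop 0: in=[-4,2] → [-3,3] (was ⊥); enqueue []
  #2 pop 1: in=[-4,3] → [6,6] (was ⊥); enqueue [0]
  #3 pop 2: in=[-4,6] → [-4,6] (was ⊥); enqueue []
  #4 pop 3: in=[-4,6] → [-6,6] (was [-4,2]); enqueue [1,2]
  #5 pop 0: in=[-6,6] → [-5,6] (was [-3,3]); enqueue [3]
  #6 pop 1: in=[-6,6] → [6,6] (no change)
  #7 pop 2: in=[-6,6] → [-6,6] (was [-4,6]); enqueue [0]
  #8 pop 3: in=[-6,6] → [-6,6] (no change)
  #9 pop 0: in=[-6,6] → [-5,6] (no change)

Fixpoint:
  val[0] = [-5,6]
  val[1] = [6,6]
  val[2] = [-6,6]
  val[3] = [-6,6]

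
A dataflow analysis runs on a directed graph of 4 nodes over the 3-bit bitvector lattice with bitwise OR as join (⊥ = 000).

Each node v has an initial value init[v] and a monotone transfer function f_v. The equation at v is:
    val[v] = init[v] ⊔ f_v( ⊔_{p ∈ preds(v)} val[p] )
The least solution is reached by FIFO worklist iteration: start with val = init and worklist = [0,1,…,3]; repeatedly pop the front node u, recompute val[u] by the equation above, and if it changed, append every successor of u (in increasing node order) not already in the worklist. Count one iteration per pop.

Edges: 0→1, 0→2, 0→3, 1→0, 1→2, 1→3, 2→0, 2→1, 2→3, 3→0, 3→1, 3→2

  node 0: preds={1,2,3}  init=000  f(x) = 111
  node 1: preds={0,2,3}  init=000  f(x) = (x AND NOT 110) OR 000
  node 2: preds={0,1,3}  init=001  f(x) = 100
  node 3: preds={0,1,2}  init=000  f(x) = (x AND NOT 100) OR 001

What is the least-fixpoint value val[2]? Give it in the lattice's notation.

Worklist (7 pops):
  #1 pop 0: in=001 → 111 (was 000); enqueue []
  #2 pop 1: in=111 → 001 (was 000); enqueue [0]
  #3 pop 2: in=111 → 101 (was 001); enqueue [1]
  #4 pop 3: in=111 → 011 (was 000); enqueue [2]
  #5 pop 0: in=111 → 111 (no change)
  #6 pop 1: in=111 → 001 (no change)
  #7 pop 2: in=111 → 101 (no change)

Fixpoint:
  val[0] = 111
  val[1] = 001
  val[2] = 101
  val[3] = 011

101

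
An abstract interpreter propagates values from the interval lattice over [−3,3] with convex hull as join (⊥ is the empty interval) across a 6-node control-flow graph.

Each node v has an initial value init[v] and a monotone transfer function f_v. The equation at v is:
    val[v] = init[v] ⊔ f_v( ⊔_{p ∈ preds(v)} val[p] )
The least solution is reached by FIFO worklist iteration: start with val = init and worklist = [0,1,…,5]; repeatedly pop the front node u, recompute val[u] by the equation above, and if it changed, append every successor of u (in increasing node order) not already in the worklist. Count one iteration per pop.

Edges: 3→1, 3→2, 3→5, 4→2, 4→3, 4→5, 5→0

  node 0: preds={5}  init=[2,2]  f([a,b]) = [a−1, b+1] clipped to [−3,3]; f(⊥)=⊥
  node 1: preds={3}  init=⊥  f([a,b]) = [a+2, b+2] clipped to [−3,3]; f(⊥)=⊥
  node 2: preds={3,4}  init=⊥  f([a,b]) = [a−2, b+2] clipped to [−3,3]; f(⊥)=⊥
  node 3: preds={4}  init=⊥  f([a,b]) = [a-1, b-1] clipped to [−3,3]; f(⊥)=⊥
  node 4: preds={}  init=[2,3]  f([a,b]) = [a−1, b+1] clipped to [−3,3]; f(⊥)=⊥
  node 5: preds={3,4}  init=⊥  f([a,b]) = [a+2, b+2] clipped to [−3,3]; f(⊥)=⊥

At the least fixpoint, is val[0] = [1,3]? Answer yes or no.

Worklist (9 pops):
  #1 pop 0: in=⊥ → [2,2] (no change)
  #2 pop 1: in=⊥ → ⊥ (no change)
  #3 pop 2: in=[2,3] → [0,3] (was ⊥); enqueue []
  #4 pop 3: in=[2,3] → [1,2] (was ⊥); enqueue [1,2]
  #5 pop 4: in=⊥ → [2,3] (no change)
  #6 pop 5: in=[1,3] → [3,3] (was ⊥); enqueue [0]
  #7 pop 1: in=[1,2] → [3,3] (was ⊥); enqueue []
  #8 pop 2: in=[1,3] → [-1,3] (was [0,3]); enqueue []
  #9 pop 0: in=[3,3] → [2,3] (was [2,2]); enqueue []

Fixpoint:
  val[0] = [2,3]
  val[1] = [3,3]
  val[2] = [-1,3]
  val[3] = [1,2]
  val[4] = [2,3]
  val[5] = [3,3]

no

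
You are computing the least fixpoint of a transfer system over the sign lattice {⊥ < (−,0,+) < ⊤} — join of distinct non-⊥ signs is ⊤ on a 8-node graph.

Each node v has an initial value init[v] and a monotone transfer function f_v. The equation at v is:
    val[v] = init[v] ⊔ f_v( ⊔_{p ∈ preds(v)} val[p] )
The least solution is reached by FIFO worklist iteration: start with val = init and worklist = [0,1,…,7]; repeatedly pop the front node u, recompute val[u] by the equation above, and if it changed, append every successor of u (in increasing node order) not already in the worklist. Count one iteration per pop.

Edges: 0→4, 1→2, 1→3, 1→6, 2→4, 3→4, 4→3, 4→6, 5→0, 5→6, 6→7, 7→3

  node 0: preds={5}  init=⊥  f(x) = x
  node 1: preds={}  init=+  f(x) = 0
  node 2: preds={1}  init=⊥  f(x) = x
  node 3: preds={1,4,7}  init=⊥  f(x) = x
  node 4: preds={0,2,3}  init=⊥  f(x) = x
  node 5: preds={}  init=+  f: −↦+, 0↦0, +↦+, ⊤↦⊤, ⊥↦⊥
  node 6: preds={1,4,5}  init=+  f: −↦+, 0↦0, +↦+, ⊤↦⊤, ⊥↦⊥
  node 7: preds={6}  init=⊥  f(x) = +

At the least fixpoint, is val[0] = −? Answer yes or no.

Worklist (9 pops):
  #1 pop 0: in=+ → + (was ⊥); enqueue []
  #2 pop 1: in=⊥ → ⊤ (was +); enqueue []
  #3 pop 2: in=⊤ → ⊤ (was ⊥); enqueue []
  #4 pop 3: in=⊤ → ⊤ (was ⊥); enqueue []
  #5 pop 4: in=⊤ → ⊤ (was ⊥); enqueue [3]
  #6 pop 5: in=⊥ → + (no change)
  #7 pop 6: in=⊤ → ⊤ (was +); enqueue []
  #8 pop 7: in=⊤ → + (was ⊥); enqueue []
  #9 pop 3: in=⊤ → ⊤ (no change)

Fixpoint:
  val[0] = +
  val[1] = ⊤
  val[2] = ⊤
  val[3] = ⊤
  val[4] = ⊤
  val[5] = +
  val[6] = ⊤
  val[7] = +

no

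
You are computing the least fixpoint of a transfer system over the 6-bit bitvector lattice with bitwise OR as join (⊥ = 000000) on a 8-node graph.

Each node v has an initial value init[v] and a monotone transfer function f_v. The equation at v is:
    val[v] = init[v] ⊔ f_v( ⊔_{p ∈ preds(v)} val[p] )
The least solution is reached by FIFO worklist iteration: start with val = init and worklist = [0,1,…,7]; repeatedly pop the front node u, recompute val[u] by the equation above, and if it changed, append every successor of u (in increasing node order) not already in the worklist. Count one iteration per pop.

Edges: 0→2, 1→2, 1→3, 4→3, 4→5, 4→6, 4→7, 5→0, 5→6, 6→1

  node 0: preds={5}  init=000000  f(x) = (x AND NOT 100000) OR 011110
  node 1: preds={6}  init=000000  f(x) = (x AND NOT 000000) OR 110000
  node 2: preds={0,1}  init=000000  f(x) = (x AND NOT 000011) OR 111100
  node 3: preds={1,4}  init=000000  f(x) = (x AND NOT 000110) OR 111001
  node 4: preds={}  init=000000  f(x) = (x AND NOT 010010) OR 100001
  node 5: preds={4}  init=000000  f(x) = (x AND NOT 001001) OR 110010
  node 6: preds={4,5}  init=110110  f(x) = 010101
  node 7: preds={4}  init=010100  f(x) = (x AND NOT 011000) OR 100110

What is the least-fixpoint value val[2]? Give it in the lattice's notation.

Trace (13 dequeues):
  [1] u=0 | in 000000 | out 011110 | prev 000000 | push {}
  [2] u=1 | in 110110 | out 110110 | prev 000000 | push {}
  [3] u=2 | in 111110 | out 111100 | prev 000000 | push {}
  [4] u=3 | in 110110 | out 111001 | prev 000000 | push {}
  [5] u=4 | in 000000 | out 100001 | prev 000000 | push {3}
  [6] u=5 | in 100001 | out 110010 | prev 000000 | push {0}
  [7] u=6 | in 110011 | out 110111 | prev 110110 | push {1}
  [8] u=7 | in 100001 | out 110111 | prev 010100 | push {}
  [9] u=3 | in 110111 | out 111001 | ==
  [10] u=0 | in 110010 | out 011110 | ==
  [11] u=1 | in 110111 | out 110111 | prev 110110 | push {2,3}
  [12] u=2 | in 111111 | out 111100 | ==
  [13] u=3 | in 110111 | out 111001 | ==

Converged values:
  [0] 011110
  [1] 110111
  [2] 111100
  [3] 111001
  [4] 100001
  [5] 110010
  [6] 110111
  [7] 110111

111100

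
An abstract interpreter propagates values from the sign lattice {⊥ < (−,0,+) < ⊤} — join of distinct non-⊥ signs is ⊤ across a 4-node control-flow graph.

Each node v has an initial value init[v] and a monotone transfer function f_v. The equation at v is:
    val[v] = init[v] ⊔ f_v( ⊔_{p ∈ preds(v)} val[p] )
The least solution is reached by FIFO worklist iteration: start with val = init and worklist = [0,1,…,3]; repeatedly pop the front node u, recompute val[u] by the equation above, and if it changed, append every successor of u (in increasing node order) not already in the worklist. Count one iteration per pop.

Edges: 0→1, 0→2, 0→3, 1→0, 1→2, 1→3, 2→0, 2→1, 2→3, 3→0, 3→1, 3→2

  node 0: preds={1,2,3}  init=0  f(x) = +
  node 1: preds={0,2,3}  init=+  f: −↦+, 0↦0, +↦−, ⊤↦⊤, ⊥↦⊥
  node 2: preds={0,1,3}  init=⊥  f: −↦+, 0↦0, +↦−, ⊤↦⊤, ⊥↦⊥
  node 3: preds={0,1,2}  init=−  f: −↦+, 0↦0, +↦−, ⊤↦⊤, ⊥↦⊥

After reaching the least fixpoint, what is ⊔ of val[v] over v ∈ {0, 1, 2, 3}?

Iteration log — 7 steps:
  step 1. node 0  ⊔preds=⊤  new=⊤  old=0  +wl: 
  step 2. node 1  ⊔preds=⊤  new=⊤  old=+  +wl: 0
  step 3. node 2  ⊔preds=⊤  new=⊤  old=⊥  +wl: 1
  step 4. node 3  ⊔preds=⊤  new=⊤  old=−  +wl: 2
  step 5. node 0  ⊔preds=⊤  new=⊤  stable
  step 6. node 1  ⊔preds=⊤  new=⊤  stable
  step 7. node 2  ⊔preds=⊤  new=⊤  stable

Least fixpoint reached:
  node 0: ⊤
  node 1: ⊤
  node 2: ⊤
  node 3: ⊤

⊤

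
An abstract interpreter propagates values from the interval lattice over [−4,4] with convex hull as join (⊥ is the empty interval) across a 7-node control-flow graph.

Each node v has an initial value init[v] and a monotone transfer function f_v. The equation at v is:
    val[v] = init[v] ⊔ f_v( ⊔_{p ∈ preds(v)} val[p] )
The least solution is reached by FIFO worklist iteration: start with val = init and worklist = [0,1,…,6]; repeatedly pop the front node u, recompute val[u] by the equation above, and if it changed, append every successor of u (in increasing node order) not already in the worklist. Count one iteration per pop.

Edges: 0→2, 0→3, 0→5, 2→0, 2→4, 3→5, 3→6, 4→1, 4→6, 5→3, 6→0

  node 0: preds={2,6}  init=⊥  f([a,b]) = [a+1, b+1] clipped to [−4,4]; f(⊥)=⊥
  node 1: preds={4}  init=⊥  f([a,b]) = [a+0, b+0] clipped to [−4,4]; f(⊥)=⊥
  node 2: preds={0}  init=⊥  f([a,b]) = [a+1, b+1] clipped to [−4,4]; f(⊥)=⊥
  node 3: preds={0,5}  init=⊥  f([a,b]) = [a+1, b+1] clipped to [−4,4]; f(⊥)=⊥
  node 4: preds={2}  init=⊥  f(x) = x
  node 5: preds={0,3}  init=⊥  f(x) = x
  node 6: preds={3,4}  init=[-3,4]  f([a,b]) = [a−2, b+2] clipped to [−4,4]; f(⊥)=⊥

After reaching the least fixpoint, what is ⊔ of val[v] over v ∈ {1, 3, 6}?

Trace (10 dequeues):
  [1] u=0 | in [-3,4] | out [-2,4] | prev ⊥ | push {}
  [2] u=1 | in ⊥ | out ⊥ | ==
  [3] u=2 | in [-2,4] | out [-1,4] | prev ⊥ | push {0}
  [4] u=3 | in [-2,4] | out [-1,4] | prev ⊥ | push {}
  [5] u=4 | in [-1,4] | out [-1,4] | prev ⊥ | push {1}
  [6] u=5 | in [-2,4] | out [-2,4] | prev ⊥ | push {3}
  [7] u=6 | in [-1,4] | out [-3,4] | ==
  [8] u=0 | in [-3,4] | out [-2,4] | ==
  [9] u=1 | in [-1,4] | out [-1,4] | prev ⊥ | push {}
  [10] u=3 | in [-2,4] | out [-1,4] | ==

Converged values:
  [0] [-2,4]
  [1] [-1,4]
  [2] [-1,4]
  [3] [-1,4]
  [4] [-1,4]
  [5] [-2,4]
  [6] [-3,4]

[-3,4]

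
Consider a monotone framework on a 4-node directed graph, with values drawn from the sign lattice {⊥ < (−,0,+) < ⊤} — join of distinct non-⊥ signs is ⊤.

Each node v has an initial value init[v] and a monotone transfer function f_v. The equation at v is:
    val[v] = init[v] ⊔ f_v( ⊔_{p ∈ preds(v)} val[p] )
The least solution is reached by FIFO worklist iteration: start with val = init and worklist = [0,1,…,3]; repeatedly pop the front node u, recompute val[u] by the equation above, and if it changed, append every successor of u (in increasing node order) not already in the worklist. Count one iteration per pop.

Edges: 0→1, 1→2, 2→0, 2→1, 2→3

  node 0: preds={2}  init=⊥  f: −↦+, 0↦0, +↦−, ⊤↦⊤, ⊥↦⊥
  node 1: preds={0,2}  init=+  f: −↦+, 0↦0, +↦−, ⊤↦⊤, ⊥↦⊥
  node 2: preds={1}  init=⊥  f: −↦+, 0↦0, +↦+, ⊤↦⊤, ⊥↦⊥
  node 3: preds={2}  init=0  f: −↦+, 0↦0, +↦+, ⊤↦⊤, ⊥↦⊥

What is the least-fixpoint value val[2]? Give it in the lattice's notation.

Worklist (10 pops):
  #1 pop 0: in=⊥ → ⊥ (no change)
  #2 pop 1: in=⊥ → + (no change)
  #3 pop 2: in=+ → + (was ⊥); enqueue [0,1]
  #4 pop 3: in=+ → ⊤ (was 0); enqueue []
  #5 pop 0: in=+ → − (was ⊥); enqueue []
  #6 pop 1: in=⊤ → ⊤ (was +); enqueue [2]
  #7 pop 2: in=⊤ → ⊤ (was +); enqueue [0,1,3]
  #8 pop 0: in=⊤ → ⊤ (was −); enqueue []
  #9 pop 1: in=⊤ → ⊤ (no change)
  #10 pop 3: in=⊤ → ⊤ (no change)

Fixpoint:
  val[0] = ⊤
  val[1] = ⊤
  val[2] = ⊤
  val[3] = ⊤

⊤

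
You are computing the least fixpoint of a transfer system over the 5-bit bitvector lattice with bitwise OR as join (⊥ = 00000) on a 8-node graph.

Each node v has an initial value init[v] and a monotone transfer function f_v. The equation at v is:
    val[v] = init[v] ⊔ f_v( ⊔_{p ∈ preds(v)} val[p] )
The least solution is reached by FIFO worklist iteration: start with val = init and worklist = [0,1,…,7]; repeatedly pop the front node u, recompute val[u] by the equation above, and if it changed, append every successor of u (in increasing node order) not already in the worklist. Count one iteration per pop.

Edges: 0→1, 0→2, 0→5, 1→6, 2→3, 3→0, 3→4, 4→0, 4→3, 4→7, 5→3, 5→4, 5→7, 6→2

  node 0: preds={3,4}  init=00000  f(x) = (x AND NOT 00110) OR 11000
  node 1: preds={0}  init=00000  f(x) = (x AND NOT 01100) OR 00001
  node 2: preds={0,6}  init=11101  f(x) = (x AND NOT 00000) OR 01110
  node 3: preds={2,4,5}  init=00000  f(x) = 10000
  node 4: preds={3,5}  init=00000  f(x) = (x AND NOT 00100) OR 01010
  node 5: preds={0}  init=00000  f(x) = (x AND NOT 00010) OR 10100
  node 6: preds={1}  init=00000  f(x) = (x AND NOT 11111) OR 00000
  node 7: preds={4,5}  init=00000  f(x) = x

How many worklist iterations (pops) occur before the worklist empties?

Worklist (11 pops):
  #1 pop 0: in=00000 → 11000 (was 00000); enqueue []
  #2 pop 1: in=11000 → 10001 (was 00000); enqueue []
  #3 pop 2: in=11000 → 11111 (was 11101); enqueue []
  #4 pop 3: in=11111 → 10000 (was 00000); enqueue [0]
  #5 pop 4: in=10000 → 11010 (was 00000); enqueue [3]
  #6 pop 5: in=11000 → 11100 (was 00000); enqueue [4]
  #7 pop 6: in=10001 → 00000 (no change)
  #8 pop 7: in=11110 → 11110 (was 00000); enqueue []
  #9 pop 0: in=11010 → 11000 (no change)
  #10 pop 3: in=11111 → 10000 (no change)
  #11 pop 4: in=11100 → 11010 (no change)

Fixpoint:
  val[0] = 11000
  val[1] = 10001
  val[2] = 11111
  val[3] = 10000
  val[4] = 11010
  val[5] = 11100
  val[6] = 00000
  val[7] = 11110

11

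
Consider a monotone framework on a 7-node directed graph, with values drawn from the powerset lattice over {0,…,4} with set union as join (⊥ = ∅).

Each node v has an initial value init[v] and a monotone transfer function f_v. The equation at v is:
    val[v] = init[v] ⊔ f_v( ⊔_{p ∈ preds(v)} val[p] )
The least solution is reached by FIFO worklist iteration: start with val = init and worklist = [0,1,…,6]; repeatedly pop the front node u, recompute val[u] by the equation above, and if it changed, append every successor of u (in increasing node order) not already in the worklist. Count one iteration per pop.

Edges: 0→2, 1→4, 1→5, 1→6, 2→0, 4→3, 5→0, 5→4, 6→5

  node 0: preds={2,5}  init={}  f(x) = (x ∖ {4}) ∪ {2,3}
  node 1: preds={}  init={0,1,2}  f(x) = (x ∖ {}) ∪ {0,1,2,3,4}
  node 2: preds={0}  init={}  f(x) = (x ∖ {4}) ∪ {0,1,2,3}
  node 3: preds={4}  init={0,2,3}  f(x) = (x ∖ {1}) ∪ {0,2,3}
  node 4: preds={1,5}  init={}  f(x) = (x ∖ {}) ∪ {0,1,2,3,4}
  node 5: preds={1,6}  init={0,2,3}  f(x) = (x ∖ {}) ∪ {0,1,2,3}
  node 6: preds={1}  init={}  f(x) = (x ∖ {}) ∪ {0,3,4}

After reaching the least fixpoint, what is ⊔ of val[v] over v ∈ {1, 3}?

Iteration log — 12 steps:
  step 1. node 0  ⊔preds={0,2,3}  new={0,2,3}  old={}  +wl: 
  step 2. node 1  ⊔preds={}  new={0,1,2,3,4}  old={0,1,2}  +wl: 
  step 3. node 2  ⊔preds={0,2,3}  new={0,1,2,3}  old={}  +wl: 0
  step 4. node 3  ⊔preds={}  new={0,2,3}  stable
  step 5. node 4  ⊔preds={0,1,2,3,4}  new={0,1,2,3,4}  old={}  +wl: 3
  step 6. node 5  ⊔preds={0,1,2,3,4}  new={0,1,2,3,4}  old={0,2,3}  +wl: 4
  step 7. node 6  ⊔preds={0,1,2,3,4}  new={0,1,2,3,4}  old={}  +wl: 5
  step 8. node 0  ⊔preds={0,1,2,3,4}  new={0,1,2,3}  old={0,2,3}  +wl: 2
  step 9. node 3  ⊔preds={0,1,2,3,4}  new={0,2,3,4}  old={0,2,3}  +wl: 
  step 10. node 4  ⊔preds={0,1,2,3,4}  new={0,1,2,3,4}  stable
  step 11. node 5  ⊔preds={0,1,2,3,4}  new={0,1,2,3,4}  stable
  step 12. node 2  ⊔preds={0,1,2,3}  new={0,1,2,3}  stable

Least fixpoint reached:
  node 0: {0,1,2,3}
  node 1: {0,1,2,3,4}
  node 2: {0,1,2,3}
  node 3: {0,2,3,4}
  node 4: {0,1,2,3,4}
  node 5: {0,1,2,3,4}
  node 6: {0,1,2,3,4}

{0,1,2,3,4}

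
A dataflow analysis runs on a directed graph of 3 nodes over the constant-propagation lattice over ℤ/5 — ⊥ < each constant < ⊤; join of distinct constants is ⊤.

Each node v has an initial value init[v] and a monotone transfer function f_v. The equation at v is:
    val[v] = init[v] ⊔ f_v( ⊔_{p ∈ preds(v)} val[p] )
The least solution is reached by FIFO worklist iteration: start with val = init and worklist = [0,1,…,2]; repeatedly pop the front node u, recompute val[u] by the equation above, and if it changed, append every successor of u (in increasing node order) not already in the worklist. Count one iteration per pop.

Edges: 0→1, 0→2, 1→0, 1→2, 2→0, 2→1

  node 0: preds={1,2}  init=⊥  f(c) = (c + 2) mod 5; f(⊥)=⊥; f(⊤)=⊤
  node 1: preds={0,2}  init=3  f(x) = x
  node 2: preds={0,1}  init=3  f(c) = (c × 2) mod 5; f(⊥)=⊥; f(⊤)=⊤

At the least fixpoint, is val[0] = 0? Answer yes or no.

Iteration log — 6 steps:
  step 1. node 0  ⊔preds=3  new=0  old=⊥  +wl: 
  step 2. node 1  ⊔preds=⊤  new=⊤  old=3  +wl: 0
  step 3. node 2  ⊔preds=⊤  new=⊤  old=3  +wl: 1
  step 4. node 0  ⊔preds=⊤  new=⊤  old=0  +wl: 2
  step 5. node 1  ⊔preds=⊤  new=⊤  stable
  step 6. node 2  ⊔preds=⊤  new=⊤  stable

Least fixpoint reached:
  node 0: ⊤
  node 1: ⊤
  node 2: ⊤

no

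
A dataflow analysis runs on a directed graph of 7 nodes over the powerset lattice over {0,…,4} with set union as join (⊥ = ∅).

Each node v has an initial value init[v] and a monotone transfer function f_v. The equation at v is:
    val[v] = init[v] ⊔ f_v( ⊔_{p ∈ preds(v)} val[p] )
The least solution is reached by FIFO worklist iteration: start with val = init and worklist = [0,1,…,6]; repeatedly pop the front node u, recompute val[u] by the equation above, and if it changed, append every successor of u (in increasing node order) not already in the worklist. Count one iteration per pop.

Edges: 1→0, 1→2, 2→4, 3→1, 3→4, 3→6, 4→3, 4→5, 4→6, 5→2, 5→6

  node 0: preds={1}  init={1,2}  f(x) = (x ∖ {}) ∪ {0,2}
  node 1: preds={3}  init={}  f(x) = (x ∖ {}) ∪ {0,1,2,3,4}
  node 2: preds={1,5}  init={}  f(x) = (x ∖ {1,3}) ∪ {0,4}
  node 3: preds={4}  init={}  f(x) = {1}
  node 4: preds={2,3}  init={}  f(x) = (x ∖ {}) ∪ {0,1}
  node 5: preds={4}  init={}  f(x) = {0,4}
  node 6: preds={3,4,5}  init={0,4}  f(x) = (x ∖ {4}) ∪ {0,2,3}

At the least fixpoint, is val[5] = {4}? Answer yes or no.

Worklist (11 pops):
  #1 pop 0: in={} → {0,1,2} (was {1,2}); enqueue []
  #2 pop 1: in={} → {0,1,2,3,4} (was {}); enqueue [0]
  #3 pop 2: in={0,1,2,3,4} → {0,2,4} (was {}); enqueue []
  #4 pop 3: in={} → {1} (was {}); enqueue [1]
  #5 pop 4: in={0,1,2,4} → {0,1,2,4} (was {}); enqueue [3]
  #6 pop 5: in={0,1,2,4} → {0,4} (was {}); enqueue [2]
  #7 pop 6: in={0,1,2,4} → {0,1,2,3,4} (was {0,4}); enqueue []
  #8 pop 0: in={0,1,2,3,4} → {0,1,2,3,4} (was {0,1,2}); enqueue []
  #9 pop 1: in={1} → {0,1,2,3,4} (no change)
  #10 pop 3: in={0,1,2,4} → {1} (no change)
  #11 pop 2: in={0,1,2,3,4} → {0,2,4} (no change)

Fixpoint:
  val[0] = {0,1,2,3,4}
  val[1] = {0,1,2,3,4}
  val[2] = {0,2,4}
  val[3] = {1}
  val[4] = {0,1,2,4}
  val[5] = {0,4}
  val[6] = {0,1,2,3,4}

no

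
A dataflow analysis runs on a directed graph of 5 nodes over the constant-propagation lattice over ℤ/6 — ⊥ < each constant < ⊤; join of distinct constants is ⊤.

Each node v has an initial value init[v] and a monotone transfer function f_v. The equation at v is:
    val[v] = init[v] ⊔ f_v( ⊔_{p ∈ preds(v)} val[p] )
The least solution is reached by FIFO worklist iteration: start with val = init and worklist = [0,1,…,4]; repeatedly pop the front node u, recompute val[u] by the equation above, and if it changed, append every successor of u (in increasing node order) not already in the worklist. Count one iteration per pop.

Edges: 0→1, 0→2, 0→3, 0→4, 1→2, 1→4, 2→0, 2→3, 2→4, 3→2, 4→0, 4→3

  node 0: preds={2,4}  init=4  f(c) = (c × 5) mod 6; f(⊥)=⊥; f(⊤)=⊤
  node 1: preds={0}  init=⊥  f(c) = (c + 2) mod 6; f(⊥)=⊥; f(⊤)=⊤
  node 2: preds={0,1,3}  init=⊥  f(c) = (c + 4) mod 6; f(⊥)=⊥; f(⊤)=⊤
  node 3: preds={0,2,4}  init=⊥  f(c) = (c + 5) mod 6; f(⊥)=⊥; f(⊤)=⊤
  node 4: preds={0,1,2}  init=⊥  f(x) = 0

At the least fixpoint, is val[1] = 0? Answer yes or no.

no

Worklist (11 pops):
  #1 pop 0: in=⊥ → 4 (no change)
  #2 pop 1: in=4 → 0 (was ⊥); enqueue []
  #3 pop 2: in=⊤ → ⊤ (was ⊥); enqueue [0]
  #4 pop 3: in=⊤ → ⊤ (was ⊥); enqueue [2]
  #5 pop 4: in=⊤ → 0 (was ⊥); enqueue [3]
  #6 pop 0: in=⊤ → ⊤ (was 4); enqueue [1,4]
  #7 pop 2: in=⊤ → ⊤ (no change)
  #8 pop 3: in=⊤ → ⊤ (no change)
  #9 pop 1: in=⊤ → ⊤ (was 0); enqueue [2]
  #10 pop 4: in=⊤ → 0 (no change)
  #11 pop 2: in=⊤ → ⊤ (no change)

Fixpoint:
  val[0] = ⊤
  val[1] = ⊤
  val[2] = ⊤
  val[3] = ⊤
  val[4] = 0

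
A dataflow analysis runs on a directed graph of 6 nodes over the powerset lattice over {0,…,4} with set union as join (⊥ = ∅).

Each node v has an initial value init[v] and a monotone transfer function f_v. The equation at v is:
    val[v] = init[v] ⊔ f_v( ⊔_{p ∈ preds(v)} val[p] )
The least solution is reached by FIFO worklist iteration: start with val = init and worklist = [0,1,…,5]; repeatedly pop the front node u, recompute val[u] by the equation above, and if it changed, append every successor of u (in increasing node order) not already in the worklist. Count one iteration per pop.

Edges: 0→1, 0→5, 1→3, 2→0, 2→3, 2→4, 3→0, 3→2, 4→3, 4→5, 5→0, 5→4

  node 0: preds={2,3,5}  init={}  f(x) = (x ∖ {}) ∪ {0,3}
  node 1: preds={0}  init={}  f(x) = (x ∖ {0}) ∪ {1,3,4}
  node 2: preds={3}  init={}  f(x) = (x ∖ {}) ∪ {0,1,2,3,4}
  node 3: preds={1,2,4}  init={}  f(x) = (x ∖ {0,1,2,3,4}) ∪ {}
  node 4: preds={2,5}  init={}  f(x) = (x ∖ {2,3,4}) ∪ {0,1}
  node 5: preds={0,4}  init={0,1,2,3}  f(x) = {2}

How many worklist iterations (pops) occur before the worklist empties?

Worklist (10 pops):
  #1 pop 0: in={0,1,2,3} → {0,1,2,3} (was {}); enqueue []
  #2 pop 1: in={0,1,2,3} → {1,2,3,4} (was {}); enqueue []
  #3 pop 2: in={} → {0,1,2,3,4} (was {}); enqueue [0]
  #4 pop 3: in={0,1,2,3,4} → {} (no change)
  #5 pop 4: in={0,1,2,3,4} → {0,1} (was {}); enqueue [3]
  #6 pop 5: in={0,1,2,3} → {0,1,2,3} (no change)
  #7 pop 0: in={0,1,2,3,4} → {0,1,2,3,4} (was {0,1,2,3}); enqueue [1,5]
  #8 pop 3: in={0,1,2,3,4} → {} (no change)
  #9 pop 1: in={0,1,2,3,4} → {1,2,3,4} (no change)
  #10 pop 5: in={0,1,2,3,4} → {0,1,2,3} (no change)

Fixpoint:
  val[0] = {0,1,2,3,4}
  val[1] = {1,2,3,4}
  val[2] = {0,1,2,3,4}
  val[3] = {}
  val[4] = {0,1}
  val[5] = {0,1,2,3}

10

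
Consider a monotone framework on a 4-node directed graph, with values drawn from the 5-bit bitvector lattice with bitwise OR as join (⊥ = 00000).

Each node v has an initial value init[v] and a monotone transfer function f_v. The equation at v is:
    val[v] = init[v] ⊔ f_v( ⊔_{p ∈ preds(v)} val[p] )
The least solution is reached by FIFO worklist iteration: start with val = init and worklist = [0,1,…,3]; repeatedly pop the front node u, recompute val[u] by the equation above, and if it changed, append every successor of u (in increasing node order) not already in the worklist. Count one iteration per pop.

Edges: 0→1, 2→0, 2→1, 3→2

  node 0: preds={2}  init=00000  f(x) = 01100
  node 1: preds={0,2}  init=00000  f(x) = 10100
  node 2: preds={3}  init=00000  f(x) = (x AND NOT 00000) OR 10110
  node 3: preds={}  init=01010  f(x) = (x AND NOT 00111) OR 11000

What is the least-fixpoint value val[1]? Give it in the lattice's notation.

10100

Worklist (7 pops):
  #1 pop 0: in=00000 → 01100 (was 00000); enqueue []
  #2 pop 1: in=01100 → 10100 (was 00000); enqueue []
  #3 pop 2: in=01010 → 11110 (was 00000); enqueue [0,1]
  #4 pop 3: in=00000 → 11010 (was 01010); enqueue [2]
  #5 pop 0: in=11110 → 01100 (no change)
  #6 pop 1: in=11110 → 10100 (no change)
  #7 pop 2: in=11010 → 11110 (no change)

Fixpoint:
  val[0] = 01100
  val[1] = 10100
  val[2] = 11110
  val[3] = 11010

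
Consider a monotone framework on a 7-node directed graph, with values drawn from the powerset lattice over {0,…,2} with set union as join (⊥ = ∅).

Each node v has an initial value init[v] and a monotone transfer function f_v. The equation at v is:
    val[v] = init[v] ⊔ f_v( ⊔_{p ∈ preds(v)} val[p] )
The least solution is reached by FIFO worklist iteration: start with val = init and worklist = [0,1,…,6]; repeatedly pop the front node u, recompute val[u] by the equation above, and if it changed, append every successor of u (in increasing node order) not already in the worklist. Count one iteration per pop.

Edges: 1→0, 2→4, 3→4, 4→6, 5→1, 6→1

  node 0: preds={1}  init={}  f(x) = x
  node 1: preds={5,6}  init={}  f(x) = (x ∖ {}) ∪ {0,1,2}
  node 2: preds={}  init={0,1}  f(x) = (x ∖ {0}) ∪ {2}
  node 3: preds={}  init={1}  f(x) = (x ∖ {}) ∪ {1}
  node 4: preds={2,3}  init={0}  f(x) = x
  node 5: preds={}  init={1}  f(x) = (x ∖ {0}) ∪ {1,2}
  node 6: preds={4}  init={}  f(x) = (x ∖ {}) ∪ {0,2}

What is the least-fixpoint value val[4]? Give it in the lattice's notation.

{0,1,2}

Worklist (9 pops):
  #1 pop 0: in={} → {} (no change)
  #2 pop 1: in={1} → {0,1,2} (was {}); enqueue [0]
  #3 pop 2: in={} → {0,1,2} (was {0,1}); enqueue []
  #4 pop 3: in={} → {1} (no change)
  #5 pop 4: in={0,1,2} → {0,1,2} (was {0}); enqueue []
  #6 pop 5: in={} → {1,2} (was {1}); enqueue [1]
  #7 pop 6: in={0,1,2} → {0,1,2} (was {}); enqueue []
  #8 pop 0: in={0,1,2} → {0,1,2} (was {}); enqueue []
  #9 pop 1: in={0,1,2} → {0,1,2} (no change)

Fixpoint:
  val[0] = {0,1,2}
  val[1] = {0,1,2}
  val[2] = {0,1,2}
  val[3] = {1}
  val[4] = {0,1,2}
  val[5] = {1,2}
  val[6] = {0,1,2}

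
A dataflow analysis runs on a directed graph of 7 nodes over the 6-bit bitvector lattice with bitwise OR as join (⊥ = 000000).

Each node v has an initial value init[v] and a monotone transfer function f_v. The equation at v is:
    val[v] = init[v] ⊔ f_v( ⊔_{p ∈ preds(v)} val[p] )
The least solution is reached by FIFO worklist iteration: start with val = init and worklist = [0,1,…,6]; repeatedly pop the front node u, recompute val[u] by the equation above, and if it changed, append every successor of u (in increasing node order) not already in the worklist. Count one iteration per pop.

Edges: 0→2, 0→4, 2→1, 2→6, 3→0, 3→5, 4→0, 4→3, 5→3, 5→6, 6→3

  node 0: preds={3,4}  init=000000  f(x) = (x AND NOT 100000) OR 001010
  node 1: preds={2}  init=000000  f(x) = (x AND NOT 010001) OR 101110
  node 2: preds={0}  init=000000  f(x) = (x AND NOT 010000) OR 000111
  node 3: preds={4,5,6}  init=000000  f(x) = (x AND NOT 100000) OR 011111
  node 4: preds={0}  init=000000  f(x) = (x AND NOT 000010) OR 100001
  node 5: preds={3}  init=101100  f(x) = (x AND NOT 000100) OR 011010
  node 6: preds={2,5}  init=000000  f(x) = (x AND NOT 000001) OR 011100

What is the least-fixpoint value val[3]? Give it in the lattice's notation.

011111

Iteration log — 14 steps:
  step 1. node 0  ⊔preds=000000  new=001010  old=000000  +wl: 
  step 2. node 1  ⊔preds=000000  new=101110  old=000000  +wl: 
  step 3. node 2  ⊔preds=001010  new=001111  old=000000  +wl: 1
  step 4. node 3  ⊔preds=101100  new=011111  old=000000  +wl: 0
  step 5. node 4  ⊔preds=001010  new=101001  old=000000  +wl: 3
  step 6. node 5  ⊔preds=011111  new=111111  old=101100  +wl: 
  step 7. node 6  ⊔preds=111111  new=111110  old=000000  +wl: 
  step 8. node 1  ⊔preds=001111  new=101110  stable
  step 9. node 0  ⊔preds=111111  new=011111  old=001010  +wl: 2,4
  step 10. node 3  ⊔preds=111111  new=011111  stable
  step 11. node 2  ⊔preds=011111  new=001111  stable
  step 12. node 4  ⊔preds=011111  new=111101  old=101001  +wl: 0,3
  step 13. node 0  ⊔preds=111111  new=011111  stable
  step 14. node 3  ⊔preds=111111  new=011111  stable

Least fixpoint reached:
  node 0: 011111
  node 1: 101110
  node 2: 001111
  node 3: 011111
  node 4: 111101
  node 5: 111111
  node 6: 111110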